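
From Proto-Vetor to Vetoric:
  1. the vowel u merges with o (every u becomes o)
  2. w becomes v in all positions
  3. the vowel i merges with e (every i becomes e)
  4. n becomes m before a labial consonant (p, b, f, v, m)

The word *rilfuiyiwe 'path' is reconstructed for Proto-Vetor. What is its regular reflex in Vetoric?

Vetoric: start from *rilfuiyiwe.
  rule 1 (vowel merger): rilfuiyiwe → rilfoiyiwe
  rule 2 (unconditioned shift): rilfoiyiwe → rilfoiyive
  rule 3 (vowel merger): rilfoiyive → relfoeyeve
  rule 4: no change — relfoeyeve
  ⇒ Vetoric relfoeyeve

relfoeyeve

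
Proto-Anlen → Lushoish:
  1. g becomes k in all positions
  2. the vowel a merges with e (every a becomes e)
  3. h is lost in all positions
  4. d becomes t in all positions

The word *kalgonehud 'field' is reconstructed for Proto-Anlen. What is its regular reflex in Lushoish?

kelkoneut

Lushoish: *kalgonehud
  kalgonehud → kalkonehud   [unconditioned shift]
  kalkonehud → kelkonehud   [vowel merger]
  kelkonehud → kelkoneud   [h-loss]
  kelkoneud → kelkoneut   [unconditioned shift]
  giving Lushoish kelkoneut.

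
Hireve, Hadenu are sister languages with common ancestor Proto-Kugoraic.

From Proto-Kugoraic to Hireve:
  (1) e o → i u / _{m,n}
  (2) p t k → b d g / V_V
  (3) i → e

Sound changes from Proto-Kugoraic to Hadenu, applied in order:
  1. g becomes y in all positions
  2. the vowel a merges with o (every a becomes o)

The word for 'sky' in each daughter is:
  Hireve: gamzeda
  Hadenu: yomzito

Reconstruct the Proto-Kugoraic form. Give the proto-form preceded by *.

*gamzita

Position 5: Hireve has e, Hadenu has i. Hadenu preserves i here (none of its changes turn any other segment into i), so the proto-segment is *i.
Position 6: Hireve has d, Hadenu has t. Hadenu preserves t here (none of its changes turn any other segment into t), so the proto-segment is *t.
Position 1: Hireve has g, Hadenu has y. Taking the neighbouring segments as reconstructed: Hireve g can only go back to *g; Hadenu y could go back to *g or *y — the one source consistent with every daughter is *g.
Verify the candidate proto-form against each daughter:
Hireve: *gamzita
  gamzita (rule 1 does not apply)
  gamzita → gamzida   [intervocalic voicing]
  gamzida → gamzeda   [vowel merger]
  giving Hireve gamzeda.
Hadenu: start from *gamzita.
  rule 1 (unconditioned shift): gamzita → yamzita
  rule 2 (vowel merger): yamzita → yomzito
  ⇒ Hadenu yomzito
Only *gamzita yields all of Hireve gamzeda, Hadenu yomzito.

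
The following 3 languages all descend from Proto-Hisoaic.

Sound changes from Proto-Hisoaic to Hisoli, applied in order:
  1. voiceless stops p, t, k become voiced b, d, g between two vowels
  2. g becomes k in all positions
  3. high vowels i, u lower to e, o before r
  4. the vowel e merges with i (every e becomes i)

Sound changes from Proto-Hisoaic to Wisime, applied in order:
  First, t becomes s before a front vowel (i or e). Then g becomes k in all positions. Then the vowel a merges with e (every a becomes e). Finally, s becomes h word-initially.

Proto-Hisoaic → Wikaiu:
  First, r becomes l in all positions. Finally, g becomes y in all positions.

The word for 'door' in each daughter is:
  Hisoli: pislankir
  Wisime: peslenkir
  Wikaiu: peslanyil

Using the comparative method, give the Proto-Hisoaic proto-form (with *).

*peslangir

Position 7: Hisoli has k, Wisime has k, Wikaiu has y. Taking the neighbouring segments as reconstructed: Hisoli k could go back to *k or *g; Wisime k could go back to *k or *g; Wikaiu y could go back to *g or *y — the one source consistent with every daughter is *g.
Position 2: Hisoli has i, Wisime has e, Wikaiu has e. Wikaiu preserves e here (none of its changes turn any other segment into e), so the proto-segment is *e.
Position 5: Hisoli has a, Wisime has e, Wikaiu has a. Hisoli preserves a here (none of its changes turn any other segment into a), so the proto-segment is *a.
This points to *peslangir. Verify forward in each daughter:
Hisoli: *peslangir
  peslangir (rule 1 does not apply)
  peslangir → peslankir   [unconditioned shift]
  peslankir → peslanker   [pre-rhotic lowering]
  peslanker → pislankir   [vowel merger]
  giving Hisoli pislankir.
Wisime: start from *peslangir.
  rule 1: no change — peslangir
  rule 2 (unconditioned shift): peslangir → peslankir
  rule 3 (vowel merger): peslankir → peslenkir
  rule 4: no change — peslenkir
  ⇒ Wisime peslenkir
Wikaiu: *peslangir
  peslangir → peslangil   [unconditioned shift]
  peslangil → peslanyil   [unconditioned shift]
  giving Wikaiu peslanyil.
*peslangir is the unique common source.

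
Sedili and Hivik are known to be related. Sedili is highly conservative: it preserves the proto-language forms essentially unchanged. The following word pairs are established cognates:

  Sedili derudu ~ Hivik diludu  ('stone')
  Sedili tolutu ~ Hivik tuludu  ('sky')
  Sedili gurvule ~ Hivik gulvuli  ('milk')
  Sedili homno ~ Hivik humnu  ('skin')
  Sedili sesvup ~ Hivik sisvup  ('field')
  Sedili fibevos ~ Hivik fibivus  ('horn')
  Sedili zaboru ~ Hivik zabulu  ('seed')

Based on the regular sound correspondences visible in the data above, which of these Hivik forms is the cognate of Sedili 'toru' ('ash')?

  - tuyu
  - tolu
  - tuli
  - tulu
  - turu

tulu

zaboru ~ zabulu — Sedili o corresponds to Hivik u after a consonant, before r.
derudu ~ diludu, zaboru ~ zabulu — Sedili r corresponds to Hivik l between vowels (before a back vowel).
Applying these to Sedili 'toru':
  toru → turu   (o→u after a consonant, before r)
  turu → tulu   (r→l between vowels (before a back vowel))
So the Hivik cognate is 'tulu'.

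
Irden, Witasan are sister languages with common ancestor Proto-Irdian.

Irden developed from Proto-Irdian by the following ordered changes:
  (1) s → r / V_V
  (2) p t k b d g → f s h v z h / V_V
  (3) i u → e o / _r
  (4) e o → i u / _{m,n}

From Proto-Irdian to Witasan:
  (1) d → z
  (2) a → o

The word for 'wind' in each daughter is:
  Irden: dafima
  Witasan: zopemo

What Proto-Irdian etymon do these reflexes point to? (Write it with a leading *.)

Position 3: Irden has f, Witasan has p. Witasan preserves p here (none of its changes turn any other segment into p), so the proto-segment is *p.
Position 6: Irden has a, Witasan has o. Irden preserves a here (none of its changes turn any other segment into a), so the proto-segment is *a.
Position 2: Irden has a, Witasan has o. Irden preserves a here (none of its changes turn any other segment into a), so the proto-segment is *a.
Continuing position by position gives *dapema; check it forward:
Irden: *dapema > dafema > dafima  (by intervocalic lenition, pre-nasal raising)
Witasan: *dapema
  dapema → zapema   [unconditioned shift]
  zapema → zopemo   [vowel merger]
  giving Witasan zopemo.
No other proto-form is consistent with every reflex, so the reconstruction is *dapema.

*dapema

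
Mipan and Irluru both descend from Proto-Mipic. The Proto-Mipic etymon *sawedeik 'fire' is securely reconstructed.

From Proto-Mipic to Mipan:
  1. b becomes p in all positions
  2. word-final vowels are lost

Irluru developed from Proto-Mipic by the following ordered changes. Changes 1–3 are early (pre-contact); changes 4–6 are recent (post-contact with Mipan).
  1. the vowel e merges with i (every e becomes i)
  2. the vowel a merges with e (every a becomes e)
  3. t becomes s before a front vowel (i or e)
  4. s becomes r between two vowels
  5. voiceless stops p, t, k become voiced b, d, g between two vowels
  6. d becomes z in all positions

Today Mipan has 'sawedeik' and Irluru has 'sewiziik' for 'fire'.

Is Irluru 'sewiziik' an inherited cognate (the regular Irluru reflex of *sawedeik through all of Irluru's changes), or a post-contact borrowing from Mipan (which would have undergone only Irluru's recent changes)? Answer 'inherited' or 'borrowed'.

If inherited, *sawedeik would pass through all of Irluru's changes:
Irluru: start from *sawedeik.
  rule 1 (vowel merger): sawedeik → sawidiik
  rule 2 (vowel merger): sawidiik → sewidiik
  rule 3: no change — sewidiik
  rule 4: no change — sewidiik
  rule 5: no change — sewidiik
  rule 6 (unconditioned shift): sewidiik → sewiziik
  ⇒ Irluru sewiziik
If borrowed from Mipan 'sawedeik' after the early changes, it would undergo only the recent ones:
  rule 4 (rhotacism): no change (sawedeik)
  rule 5 (intervocalic voicing): no change (sawedeik)
  rule 6 (unconditioned shift): sawedeik → sawezeik
  ⇒ as a loan: sawezeik
Irluru 'sewiziik' matches the inherited outcome exactly, so it is an inherited cognate, not a loan.

inherited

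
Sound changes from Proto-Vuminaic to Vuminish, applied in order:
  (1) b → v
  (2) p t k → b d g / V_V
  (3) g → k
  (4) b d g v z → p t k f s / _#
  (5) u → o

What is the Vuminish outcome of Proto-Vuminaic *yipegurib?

yibekorif

Vuminish: *yipegurib
  yipegurib → yipeguriv   [unconditioned shift]
  yipeguriv → yibeguriv   [intervocalic voicing]
  yibeguriv → yibekuriv   [unconditioned shift]
  yibekuriv → yibekurif   [final devoicing]
  yibekurif → yibekorif   [vowel merger]
  giving Vuminish yibekorif.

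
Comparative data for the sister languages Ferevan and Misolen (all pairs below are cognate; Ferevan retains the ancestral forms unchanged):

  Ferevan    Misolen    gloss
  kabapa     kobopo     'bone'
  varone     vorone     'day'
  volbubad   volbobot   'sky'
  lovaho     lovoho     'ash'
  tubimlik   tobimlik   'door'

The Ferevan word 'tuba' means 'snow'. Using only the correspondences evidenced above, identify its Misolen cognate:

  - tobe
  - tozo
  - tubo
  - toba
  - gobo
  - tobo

tobo

volbubad ~ volbobot, tubimlik ~ tobimlik — Ferevan u corresponds to Misolen o after a consonant, before a labial obstruent.
kabapa ~ kobopo — Ferevan a corresponds to Misolen o word-finally.
Applying these to Ferevan 'tuba':
  tuba → toba   (u→o after a consonant, before a labial obstruent)
  toba → tobo   (a→o word-finally)
So the Misolen cognate is 'tobo'.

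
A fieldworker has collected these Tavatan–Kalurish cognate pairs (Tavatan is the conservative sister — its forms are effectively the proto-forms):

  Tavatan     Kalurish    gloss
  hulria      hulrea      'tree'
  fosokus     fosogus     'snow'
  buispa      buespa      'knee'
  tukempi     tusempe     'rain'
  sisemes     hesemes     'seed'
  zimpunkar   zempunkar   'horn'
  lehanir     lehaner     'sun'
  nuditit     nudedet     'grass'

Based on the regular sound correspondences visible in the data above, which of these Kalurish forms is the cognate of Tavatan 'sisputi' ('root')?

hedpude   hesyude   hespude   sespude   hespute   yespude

hespude

sisemes ~ hesemes — Tavatan s corresponds to Kalurish h word-initially before a front vowel.
sisemes ~ hesemes, nuditit ~ nudedet — Tavatan i corresponds to Kalurish e after a consonant, before a consonant other than r, m, n, p, b, f, v.
nuditit ~ nudedet — Tavatan t corresponds to Kalurish d between vowels (before a front vowel).
tukempi ~ tusempe — Tavatan i corresponds to Kalurish e word-finally.
Applying these to Tavatan 'sisputi':
  sisputi → hisputi   (s→h word-initially before a front vowel)
  hisputi → hesputi   (i→e after a consonant, before a consonant other than r, m, n, p, b, f, v)
  hesputi → hespudi   (t→d between vowels (before a front vowel))
  hespudi → hespude   (i→e word-finally)
So the Kalurish cognate is 'hespude'.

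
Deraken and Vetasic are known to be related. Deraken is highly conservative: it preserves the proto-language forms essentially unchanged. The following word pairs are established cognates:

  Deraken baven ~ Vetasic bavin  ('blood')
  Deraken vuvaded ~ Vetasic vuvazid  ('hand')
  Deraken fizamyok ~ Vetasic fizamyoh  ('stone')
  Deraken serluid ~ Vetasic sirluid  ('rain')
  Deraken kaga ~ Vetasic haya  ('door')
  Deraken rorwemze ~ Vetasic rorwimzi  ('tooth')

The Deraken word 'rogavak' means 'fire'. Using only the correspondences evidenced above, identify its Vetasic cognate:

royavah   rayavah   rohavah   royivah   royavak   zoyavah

royavah

kaga ~ haya — Deraken g corresponds to Vetasic y between vowels (before a back vowel).
fizamyok ~ fizamyoh — Deraken k corresponds to Vetasic h word-finally.
Applying these to Deraken 'rogavak':
  rogavak → royavak   (g→y between vowels (before a back vowel))
  royavak → royavah   (k→h word-finally)
So the Vetasic cognate is 'royavah'.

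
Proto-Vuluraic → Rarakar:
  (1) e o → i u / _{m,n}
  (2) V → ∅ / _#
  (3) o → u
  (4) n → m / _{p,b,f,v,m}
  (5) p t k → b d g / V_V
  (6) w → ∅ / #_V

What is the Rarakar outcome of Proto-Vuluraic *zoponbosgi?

Rarakar: *zoponbosgi > zopunbosgi > zopunbosg > zupunbusg > zupumbusg > zubumbusg  (by pre-nasal raising, apocope, vowel merger, nasal place assimilation, intervocalic voicing)

zubumbusg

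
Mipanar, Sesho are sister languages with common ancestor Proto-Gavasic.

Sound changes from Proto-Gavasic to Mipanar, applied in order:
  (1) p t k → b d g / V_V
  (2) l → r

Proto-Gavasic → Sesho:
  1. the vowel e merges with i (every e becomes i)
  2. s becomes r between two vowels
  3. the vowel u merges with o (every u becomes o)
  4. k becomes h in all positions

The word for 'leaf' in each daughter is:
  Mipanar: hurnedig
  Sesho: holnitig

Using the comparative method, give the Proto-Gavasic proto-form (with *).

*hulnetig

Position 3: Mipanar has r, Sesho has l. Sesho preserves l here (none of its changes turn any other segment into l), so the proto-segment is *l.
Position 5: Mipanar has e, Sesho has i. Mipanar preserves e here (none of its changes turn any other segment into e), so the proto-segment is *e.
Position 2: Mipanar has u, Sesho has o. Mipanar preserves u here (none of its changes turn any other segment into u), so the proto-segment is *u.
Continuing position by position gives *hulnetig; check it forward:
Mipanar: *hulnetig > hulnedig > hurnedig  (by intervocalic voicing, unconditioned shift)
Sesho: start from *hulnetig.
  rule 1 (vowel merger): hulnetig → hulnitig
  rule 2: no change — hulnitig
  rule 3 (vowel merger): hulnitig → holnitig
  rule 4: no change — holnitig
  ⇒ Sesho holnitig
*hulnetig is the unique common source.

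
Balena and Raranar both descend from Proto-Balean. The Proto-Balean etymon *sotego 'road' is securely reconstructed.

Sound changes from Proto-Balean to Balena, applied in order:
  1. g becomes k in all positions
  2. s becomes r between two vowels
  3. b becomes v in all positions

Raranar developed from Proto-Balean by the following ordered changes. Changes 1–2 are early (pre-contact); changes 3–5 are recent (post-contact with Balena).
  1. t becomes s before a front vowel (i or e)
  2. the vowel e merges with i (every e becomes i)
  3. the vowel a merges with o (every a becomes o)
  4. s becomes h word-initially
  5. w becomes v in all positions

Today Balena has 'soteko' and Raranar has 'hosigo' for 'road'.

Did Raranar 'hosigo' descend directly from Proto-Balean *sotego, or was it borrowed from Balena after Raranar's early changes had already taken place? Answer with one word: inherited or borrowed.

inherited

If inherited, *sotego would pass through all of Raranar's changes:
Raranar: *sotego
  sotego → sosego   [palatalisation]
  sosego → sosigo   [vowel merger]
  sosigo (rule 3 does not apply)
  sosigo → hosigo   [debuccalisation]
  hosigo (rule 5 does not apply)
  giving Raranar hosigo.
If borrowed from Balena 'soteko' after the early changes, it would undergo only the recent ones:
  rule 3 (vowel merger): no change (soteko)
  rule 4 (debuccalisation): soteko → hoteko
  rule 5 (unconditioned shift): no change (hoteko)
  ⇒ as a loan: hoteko
Raranar 'hosigo' matches the inherited outcome exactly, so it is an inherited cognate, not a loan.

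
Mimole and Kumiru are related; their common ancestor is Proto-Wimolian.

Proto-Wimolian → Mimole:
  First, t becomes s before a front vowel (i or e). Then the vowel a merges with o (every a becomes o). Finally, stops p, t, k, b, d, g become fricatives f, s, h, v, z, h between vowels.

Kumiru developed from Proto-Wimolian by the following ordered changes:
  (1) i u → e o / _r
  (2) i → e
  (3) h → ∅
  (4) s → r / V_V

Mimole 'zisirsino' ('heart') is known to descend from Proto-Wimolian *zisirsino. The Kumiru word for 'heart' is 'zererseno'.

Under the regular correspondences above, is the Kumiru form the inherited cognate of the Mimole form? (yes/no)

Derive the expected Kumiru reflex of *zisirsino:
Kumiru: *zisirsino
  zisirsino → zisersino   [pre-rhotic lowering]
  zisersino → zeserseno   [vowel merger]
  zeserseno (rule 3 does not apply)
  zeserseno → zererseno   [rhotacism]
  giving Kumiru zererseno.
Kumiru 'zererseno' matches the regular reflex exactly, so the pair is cognate.

yes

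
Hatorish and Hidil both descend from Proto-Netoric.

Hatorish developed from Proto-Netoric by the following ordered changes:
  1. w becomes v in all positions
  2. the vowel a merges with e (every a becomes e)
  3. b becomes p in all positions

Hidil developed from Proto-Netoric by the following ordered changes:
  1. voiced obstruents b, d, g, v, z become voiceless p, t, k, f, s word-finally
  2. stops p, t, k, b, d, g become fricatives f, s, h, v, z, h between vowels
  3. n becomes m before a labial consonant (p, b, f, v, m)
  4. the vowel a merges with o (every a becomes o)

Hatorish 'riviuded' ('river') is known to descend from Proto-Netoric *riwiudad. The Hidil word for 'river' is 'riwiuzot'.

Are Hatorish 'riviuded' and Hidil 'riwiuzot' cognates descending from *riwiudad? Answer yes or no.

yes

Derive the expected Hidil reflex of *riwiudad:
Hidil: start from *riwiudad.
  rule 1 (final devoicing): riwiudad → riwiudat
  rule 2 (intervocalic lenition): riwiudat → riwiuzat
  rule 3: no change — riwiuzat
  rule 4 (vowel merger): riwiuzat → riwiuzot
  ⇒ Hidil riwiuzot
Hidil 'riwiuzot' matches the regular reflex exactly, so the pair is cognate.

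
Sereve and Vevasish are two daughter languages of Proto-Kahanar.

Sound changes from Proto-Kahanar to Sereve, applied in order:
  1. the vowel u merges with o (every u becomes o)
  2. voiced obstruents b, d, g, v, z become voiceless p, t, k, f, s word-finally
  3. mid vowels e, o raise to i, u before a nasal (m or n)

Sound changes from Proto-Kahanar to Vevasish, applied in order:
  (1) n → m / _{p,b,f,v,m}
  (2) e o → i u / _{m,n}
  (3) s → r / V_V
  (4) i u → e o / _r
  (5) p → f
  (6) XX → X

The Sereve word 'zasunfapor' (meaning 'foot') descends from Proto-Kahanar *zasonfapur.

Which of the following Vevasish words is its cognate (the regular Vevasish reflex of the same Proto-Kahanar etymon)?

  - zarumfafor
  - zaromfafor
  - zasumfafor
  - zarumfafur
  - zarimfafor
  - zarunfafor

zarumfafor

Vevasish: *zasonfapur > zasomfapur > zasumfapur > zarumfapur > zarumfapor > zarumfafor  (by nasal place assimilation, pre-nasal raising, rhotacism, pre-rhotic lowering, unconditioned shift)
Among the options, 'zarumfafor' alone shows every Vevasish change applied in order.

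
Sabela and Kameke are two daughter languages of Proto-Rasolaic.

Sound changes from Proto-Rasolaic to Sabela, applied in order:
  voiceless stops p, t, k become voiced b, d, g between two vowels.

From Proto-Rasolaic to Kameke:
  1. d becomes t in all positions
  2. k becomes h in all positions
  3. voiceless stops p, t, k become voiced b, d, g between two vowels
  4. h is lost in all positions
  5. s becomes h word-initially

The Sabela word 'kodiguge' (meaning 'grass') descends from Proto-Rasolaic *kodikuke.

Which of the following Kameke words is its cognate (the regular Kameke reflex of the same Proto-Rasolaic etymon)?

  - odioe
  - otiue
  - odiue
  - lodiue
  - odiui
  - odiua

odiue

Kameke: *kodikuke
  kodikuke → kotikuke   [unconditioned shift]
  kotikuke → hotihuhe   [unconditioned shift]
  hotihuhe → hodihuhe   [intervocalic voicing]
  hodihuhe → odiue   [h-loss]
  odiue (rule 5 does not apply)
  giving Kameke odiue.
Among the options, 'odiue' alone shows every Kameke change applied in order.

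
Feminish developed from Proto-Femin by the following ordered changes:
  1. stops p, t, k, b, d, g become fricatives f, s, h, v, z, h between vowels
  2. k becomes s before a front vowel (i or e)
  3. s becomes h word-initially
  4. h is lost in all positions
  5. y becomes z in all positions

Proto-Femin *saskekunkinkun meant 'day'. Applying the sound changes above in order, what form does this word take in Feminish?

Feminish: *saskekunkinkun
  saskekunkinkun → saskehunkinkun   [intervocalic lenition]
  saskehunkinkun → sassehunsinkun   [palatalisation]
  sassehunsinkun → hassehunsinkun   [debuccalisation]
  hassehunsinkun → asseunsinkun   [h-loss]
  asseunsinkun (rule 5 does not apply)
  giving Feminish asseunsinkun.

asseunsinkun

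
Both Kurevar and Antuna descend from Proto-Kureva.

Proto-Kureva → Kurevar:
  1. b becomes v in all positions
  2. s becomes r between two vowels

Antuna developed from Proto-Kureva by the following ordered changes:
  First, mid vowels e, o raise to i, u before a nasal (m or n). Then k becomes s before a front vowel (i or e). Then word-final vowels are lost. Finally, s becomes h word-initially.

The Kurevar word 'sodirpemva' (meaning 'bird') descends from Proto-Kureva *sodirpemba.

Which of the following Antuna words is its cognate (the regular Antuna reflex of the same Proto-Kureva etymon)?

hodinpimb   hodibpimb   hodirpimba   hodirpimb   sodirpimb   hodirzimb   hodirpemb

hodirpimb

Antuna: start from *sodirpemba.
  rule 1 (pre-nasal raising): sodirpemba → sodirpimba
  rule 2: no change — sodirpimba
  rule 3 (apocope): sodirpimba → sodirpimb
  rule 4 (debuccalisation): sodirpimb → hodirpimb
  ⇒ Antuna hodirpimb
Among the options, 'hodirpimb' alone shows every Antuna change applied in order.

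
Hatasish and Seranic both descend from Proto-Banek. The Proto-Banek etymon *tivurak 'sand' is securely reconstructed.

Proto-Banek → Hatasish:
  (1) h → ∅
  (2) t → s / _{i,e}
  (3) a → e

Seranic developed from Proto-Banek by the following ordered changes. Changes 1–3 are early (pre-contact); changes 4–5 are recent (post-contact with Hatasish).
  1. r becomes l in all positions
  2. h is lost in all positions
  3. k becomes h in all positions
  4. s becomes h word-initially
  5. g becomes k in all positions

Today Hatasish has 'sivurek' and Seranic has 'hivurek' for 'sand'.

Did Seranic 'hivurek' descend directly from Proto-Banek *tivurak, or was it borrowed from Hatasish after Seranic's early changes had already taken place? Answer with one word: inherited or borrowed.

borrowed

If inherited, *tivurak would pass through all of Seranic's changes:
Seranic: *tivurak > tivulak > tivulah  (by unconditioned shift, unconditioned shift)
If borrowed from Hatasish 'sivurek' after the early changes, it would undergo only the recent ones:
  rule 4 (debuccalisation): sivurek → hivurek
  rule 5 (unconditioned shift): no change (hivurek)
  ⇒ as a loan: hivurek
Seranic 'hivurek' matches the loan outcome 'hivurek', not the inherited 'tivulah' — it skipped the early Seranic changes, so it was borrowed from Hatasish.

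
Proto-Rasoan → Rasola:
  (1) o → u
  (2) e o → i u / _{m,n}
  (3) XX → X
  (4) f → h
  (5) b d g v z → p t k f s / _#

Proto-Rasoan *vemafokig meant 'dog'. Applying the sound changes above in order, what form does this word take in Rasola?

vimahukik

Rasola: *vemafokig
  vemafokig → vemafukig   [vowel merger]
  vemafukig → vimafukig   [pre-nasal raising]
  vimafukig (rule 3 does not apply)
  vimafukig → vimahukig   [unconditioned shift]
  vimahukig → vimahukik   [final devoicing]
  giving Rasola vimahukik.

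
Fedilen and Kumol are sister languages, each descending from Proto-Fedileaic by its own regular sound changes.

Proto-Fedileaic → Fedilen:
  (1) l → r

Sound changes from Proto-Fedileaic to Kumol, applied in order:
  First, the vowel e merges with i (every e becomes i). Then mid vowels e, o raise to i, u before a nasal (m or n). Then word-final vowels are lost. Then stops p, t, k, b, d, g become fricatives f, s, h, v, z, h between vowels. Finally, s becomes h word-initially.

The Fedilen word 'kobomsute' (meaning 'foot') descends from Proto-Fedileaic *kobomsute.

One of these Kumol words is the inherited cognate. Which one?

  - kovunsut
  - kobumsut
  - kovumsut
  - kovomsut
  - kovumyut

kovumsut

Kumol: *kobomsute
  kobomsute → kobomsuti   [vowel merger]
  kobomsuti → kobumsuti   [pre-nasal raising]
  kobumsuti → kobumsut   [apocope]
  kobumsut → kovumsut   [intervocalic lenition]
  kovumsut (rule 5 does not apply)
  giving Kumol kovumsut.
Only 'kovumsut' matches the regular Kumol development of *kobomsute.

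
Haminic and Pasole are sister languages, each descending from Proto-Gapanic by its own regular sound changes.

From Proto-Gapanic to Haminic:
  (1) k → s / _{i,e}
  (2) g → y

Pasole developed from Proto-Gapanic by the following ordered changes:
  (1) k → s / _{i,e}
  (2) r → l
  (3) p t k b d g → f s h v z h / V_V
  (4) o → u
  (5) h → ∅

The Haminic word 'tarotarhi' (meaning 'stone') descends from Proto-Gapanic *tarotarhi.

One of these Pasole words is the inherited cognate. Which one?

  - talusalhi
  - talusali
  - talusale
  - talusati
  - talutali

Pasole: *tarotarhi > talotalhi > talosalhi > talusalhi > talusali  (by unconditioned shift, intervocalic lenition, vowel merger, h-loss)

talusali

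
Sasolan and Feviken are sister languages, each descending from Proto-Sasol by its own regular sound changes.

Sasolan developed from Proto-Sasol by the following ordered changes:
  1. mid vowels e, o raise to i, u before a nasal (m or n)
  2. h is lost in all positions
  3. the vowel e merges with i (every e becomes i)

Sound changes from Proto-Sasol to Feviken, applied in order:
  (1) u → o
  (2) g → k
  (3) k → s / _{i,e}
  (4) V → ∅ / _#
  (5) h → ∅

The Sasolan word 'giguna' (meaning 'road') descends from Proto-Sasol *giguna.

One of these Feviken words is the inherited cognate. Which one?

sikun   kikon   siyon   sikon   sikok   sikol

Feviken: start from *giguna.
  rule 1 (vowel merger): giguna → gigona
  rule 2 (unconditioned shift): gigona → kikona
  rule 3 (palatalisation): kikona → sikona
  rule 4 (apocope): sikona → sikon
  rule 5: no change — sikon
  ⇒ Feviken sikon
Among the options, 'sikon' alone shows every Feviken change applied in order.

sikon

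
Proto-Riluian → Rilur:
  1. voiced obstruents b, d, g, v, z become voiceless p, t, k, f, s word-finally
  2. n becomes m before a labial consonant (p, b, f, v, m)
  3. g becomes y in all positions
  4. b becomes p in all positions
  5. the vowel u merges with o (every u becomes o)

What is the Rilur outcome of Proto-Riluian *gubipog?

Rilur: *gubipog
  gubipog → gubipok   [final devoicing]
  gubipok (rule 2 does not apply)
  gubipok → yubipok   [unconditioned shift]
  yubipok → yupipok   [unconditioned shift]
  yupipok → yopipok   [vowel merger]
  giving Rilur yopipok.

yopipok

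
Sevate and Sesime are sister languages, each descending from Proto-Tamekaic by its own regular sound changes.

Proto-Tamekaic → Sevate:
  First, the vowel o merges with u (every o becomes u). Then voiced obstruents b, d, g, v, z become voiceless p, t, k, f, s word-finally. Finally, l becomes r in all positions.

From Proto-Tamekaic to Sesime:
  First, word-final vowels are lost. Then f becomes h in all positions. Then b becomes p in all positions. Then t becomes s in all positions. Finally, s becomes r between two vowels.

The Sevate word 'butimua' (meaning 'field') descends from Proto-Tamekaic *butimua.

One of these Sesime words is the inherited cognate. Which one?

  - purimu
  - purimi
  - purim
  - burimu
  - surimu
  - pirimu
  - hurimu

Sesime: *butimua
  butimua → butimu   [apocope]
  butimu (rule 2 does not apply)
  butimu → putimu   [unconditioned shift]
  putimu → pusimu   [unconditioned shift]
  pusimu → purimu   [rhotacism]
  giving Sesime purimu.
Only 'purimu' matches the regular Sesime development of *butimua.

purimu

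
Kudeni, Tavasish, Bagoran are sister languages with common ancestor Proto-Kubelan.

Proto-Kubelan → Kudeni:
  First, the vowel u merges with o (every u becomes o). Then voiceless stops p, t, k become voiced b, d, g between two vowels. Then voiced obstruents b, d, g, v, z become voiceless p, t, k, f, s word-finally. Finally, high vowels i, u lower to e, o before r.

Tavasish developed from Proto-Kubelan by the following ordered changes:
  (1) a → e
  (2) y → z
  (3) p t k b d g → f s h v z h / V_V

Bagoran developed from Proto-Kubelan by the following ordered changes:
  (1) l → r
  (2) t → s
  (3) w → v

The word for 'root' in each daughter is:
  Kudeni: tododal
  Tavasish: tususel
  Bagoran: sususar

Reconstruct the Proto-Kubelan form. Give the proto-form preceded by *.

Position 2: Kudeni has o, Tavasish has u, Bagoran has u. Tavasish preserves u here (none of its changes turn any other segment into u), so the proto-segment is *u.
Position 6: Kudeni has a, Tavasish has e, Bagoran has a. Kudeni preserves a here (none of its changes turn any other segment into a), so the proto-segment is *a.
Continuing position by position gives *tututal; check it forward:
Kudeni: *tututal
  tututal → tototal   [vowel merger]
  tototal → tododal   [intervocalic voicing]
  tododal (rule 3 does not apply)
  tododal (rule 4 does not apply)
  giving Kudeni tododal.
Tavasish: *tututal > tututel > tususel  (by vowel merger, intervocalic lenition)
Bagoran: *tututal > tututar > sususar  (by unconditioned shift, unconditioned shift)
*tututal is the unique common source.

*tututal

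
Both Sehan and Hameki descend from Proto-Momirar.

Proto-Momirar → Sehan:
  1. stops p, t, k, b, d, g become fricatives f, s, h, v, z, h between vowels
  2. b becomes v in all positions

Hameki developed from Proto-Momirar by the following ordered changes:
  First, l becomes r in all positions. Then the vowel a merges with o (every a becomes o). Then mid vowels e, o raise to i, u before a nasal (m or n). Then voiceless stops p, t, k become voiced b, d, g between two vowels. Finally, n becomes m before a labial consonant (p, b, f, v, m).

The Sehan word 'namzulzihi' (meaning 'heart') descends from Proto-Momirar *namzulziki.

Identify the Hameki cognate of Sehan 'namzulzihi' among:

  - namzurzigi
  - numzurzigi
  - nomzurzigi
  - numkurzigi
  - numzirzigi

numzurzigi

Hameki: *namzulziki
  namzulziki → namzurziki   [unconditioned shift]
  namzurziki → nomzurziki   [vowel merger]
  nomzurziki → numzurziki   [pre-nasal raising]
  numzurziki → numzurzigi   [intervocalic voicing]
  numzurzigi (rule 5 does not apply)
  giving Hameki numzurzigi.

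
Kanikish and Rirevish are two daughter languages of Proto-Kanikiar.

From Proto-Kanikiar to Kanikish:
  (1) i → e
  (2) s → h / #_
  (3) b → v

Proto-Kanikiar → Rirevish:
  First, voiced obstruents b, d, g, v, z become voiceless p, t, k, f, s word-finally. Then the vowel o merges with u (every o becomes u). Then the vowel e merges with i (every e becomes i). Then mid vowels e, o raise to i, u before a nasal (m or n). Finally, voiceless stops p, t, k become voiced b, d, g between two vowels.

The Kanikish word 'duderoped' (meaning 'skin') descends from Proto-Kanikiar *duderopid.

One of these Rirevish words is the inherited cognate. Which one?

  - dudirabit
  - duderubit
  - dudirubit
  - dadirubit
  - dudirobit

Rirevish: start from *duderopid.
  rule 1 (final devoicing): duderopid → duderopit
  rule 2 (vowel merger): duderopit → duderupit
  rule 3 (vowel merger): duderupit → dudirupit
  rule 4: no change — dudirupit
  rule 5 (intervocalic voicing): dudirupit → dudirubit
  ⇒ Rirevish dudirubit
The other candidates each miss or misapply at least one Rirevish change.

dudirubit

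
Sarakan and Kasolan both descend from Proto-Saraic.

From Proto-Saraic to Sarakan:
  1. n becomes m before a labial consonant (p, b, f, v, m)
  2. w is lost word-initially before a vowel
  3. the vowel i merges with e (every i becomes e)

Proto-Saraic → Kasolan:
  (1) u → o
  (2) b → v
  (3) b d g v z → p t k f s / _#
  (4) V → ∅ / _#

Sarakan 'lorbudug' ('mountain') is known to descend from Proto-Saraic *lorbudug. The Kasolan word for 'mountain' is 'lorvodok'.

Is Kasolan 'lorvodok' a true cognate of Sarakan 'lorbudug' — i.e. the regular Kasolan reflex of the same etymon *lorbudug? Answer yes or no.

yes

Derive the expected Kasolan reflex of *lorbudug:
Kasolan: *lorbudug
  lorbudug → lorbodog   [vowel merger]
  lorbodog → lorvodog   [unconditioned shift]
  lorvodog → lorvodok   [final devoicing]
  lorvodok (rule 4 does not apply)
  giving Kasolan lorvodok.
Kasolan 'lorvodok' matches the regular reflex exactly, so the pair is cognate.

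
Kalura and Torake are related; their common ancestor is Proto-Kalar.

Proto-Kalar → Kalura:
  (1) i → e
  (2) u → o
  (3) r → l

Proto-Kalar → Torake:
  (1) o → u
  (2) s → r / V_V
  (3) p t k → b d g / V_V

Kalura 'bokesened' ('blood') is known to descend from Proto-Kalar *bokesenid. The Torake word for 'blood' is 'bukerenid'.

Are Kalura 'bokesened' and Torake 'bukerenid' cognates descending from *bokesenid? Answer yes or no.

Derive the expected Torake reflex of *bokesenid:
Torake: *bokesenid > bukesenid > bukerenid > bugerenid  (by vowel merger, rhotacism, intervocalic voicing)
The regular Torake reflex would be 'bugerenid', but the attested form is 'bukerenid'. The correspondence is irregular, so they are not cognates (the Torake form has a different source).

no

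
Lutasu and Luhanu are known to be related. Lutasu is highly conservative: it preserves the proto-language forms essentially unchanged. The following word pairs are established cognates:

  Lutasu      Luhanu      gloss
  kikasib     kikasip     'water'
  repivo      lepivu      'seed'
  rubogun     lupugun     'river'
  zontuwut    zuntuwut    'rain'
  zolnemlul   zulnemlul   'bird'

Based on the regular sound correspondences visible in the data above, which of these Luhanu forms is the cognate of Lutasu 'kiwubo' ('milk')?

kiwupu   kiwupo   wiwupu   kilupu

rubogun ~ lupugun — Lutasu b corresponds to Luhanu p between vowels (before a back vowel).
repivo ~ lepivu — Lutasu o corresponds to Luhanu u word-finally.
Applying these to Lutasu 'kiwubo':
  kiwubo → kiwupo   (b→p between vowels (before a back vowel))
  kiwupo → kiwupu   (o→u word-finally)
So the Luhanu cognate is 'kiwupu'.

kiwupu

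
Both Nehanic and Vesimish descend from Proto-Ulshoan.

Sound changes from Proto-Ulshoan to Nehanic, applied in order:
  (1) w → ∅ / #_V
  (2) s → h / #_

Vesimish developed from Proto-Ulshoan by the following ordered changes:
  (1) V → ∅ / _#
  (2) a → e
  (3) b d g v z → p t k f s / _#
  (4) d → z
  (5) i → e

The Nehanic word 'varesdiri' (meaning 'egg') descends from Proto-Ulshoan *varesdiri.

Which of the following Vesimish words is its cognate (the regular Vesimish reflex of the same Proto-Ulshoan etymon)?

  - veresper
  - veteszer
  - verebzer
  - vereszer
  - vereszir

Vesimish: *varesdiri > varesdir > veresdir > vereszir > vereszer  (by apocope, vowel merger, unconditioned shift, vowel merger)
Only 'vereszer' matches the regular Vesimish development of *varesdiri.

vereszer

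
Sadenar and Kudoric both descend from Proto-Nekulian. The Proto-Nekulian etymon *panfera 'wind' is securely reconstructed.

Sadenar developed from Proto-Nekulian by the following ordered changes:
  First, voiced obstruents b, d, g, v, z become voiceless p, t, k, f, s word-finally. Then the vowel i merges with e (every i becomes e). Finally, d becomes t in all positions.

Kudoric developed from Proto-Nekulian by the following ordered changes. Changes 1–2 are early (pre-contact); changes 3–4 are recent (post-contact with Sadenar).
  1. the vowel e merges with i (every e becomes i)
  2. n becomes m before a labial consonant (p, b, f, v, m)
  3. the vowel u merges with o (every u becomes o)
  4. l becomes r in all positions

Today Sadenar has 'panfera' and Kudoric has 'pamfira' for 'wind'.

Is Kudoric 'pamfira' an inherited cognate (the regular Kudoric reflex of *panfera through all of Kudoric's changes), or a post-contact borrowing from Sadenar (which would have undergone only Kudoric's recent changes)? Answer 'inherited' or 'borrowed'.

inherited

If inherited, *panfera would pass through all of Kudoric's changes:
Kudoric: start from *panfera.
  rule 1 (vowel merger): panfera → panfira
  rule 2 (nasal place assimilation): panfira → pamfira
  rule 3: no change — pamfira
  rule 4: no change — pamfira
  ⇒ Kudoric pamfira
If borrowed from Sadenar 'panfera' after the early changes, it would undergo only the recent ones:
  rule 3 (vowel merger): no change (panfera)
  rule 4 (unconditioned shift): no change (panfera)
  ⇒ as a loan: panfera
Kudoric 'pamfira' matches the inherited outcome exactly, so it is an inherited cognate, not a loan.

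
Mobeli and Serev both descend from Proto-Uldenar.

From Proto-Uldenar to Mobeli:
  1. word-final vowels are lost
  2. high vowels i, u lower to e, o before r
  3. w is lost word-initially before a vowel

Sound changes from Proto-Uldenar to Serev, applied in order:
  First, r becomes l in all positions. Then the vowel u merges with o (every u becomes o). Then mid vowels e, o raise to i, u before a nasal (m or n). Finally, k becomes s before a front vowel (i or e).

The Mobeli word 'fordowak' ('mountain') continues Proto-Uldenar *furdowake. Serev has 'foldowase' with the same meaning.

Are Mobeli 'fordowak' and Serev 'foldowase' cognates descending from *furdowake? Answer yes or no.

yes

Derive the expected Serev reflex of *furdowake:
Serev: start from *furdowake.
  rule 1 (unconditioned shift): furdowake → fuldowake
  rule 2 (vowel merger): fuldowake → foldowake
  rule 3: no change — foldowake
  rule 4 (palatalisation): foldowake → foldowase
  ⇒ Serev foldowase
Serev 'foldowase' matches the regular reflex exactly, so the pair is cognate.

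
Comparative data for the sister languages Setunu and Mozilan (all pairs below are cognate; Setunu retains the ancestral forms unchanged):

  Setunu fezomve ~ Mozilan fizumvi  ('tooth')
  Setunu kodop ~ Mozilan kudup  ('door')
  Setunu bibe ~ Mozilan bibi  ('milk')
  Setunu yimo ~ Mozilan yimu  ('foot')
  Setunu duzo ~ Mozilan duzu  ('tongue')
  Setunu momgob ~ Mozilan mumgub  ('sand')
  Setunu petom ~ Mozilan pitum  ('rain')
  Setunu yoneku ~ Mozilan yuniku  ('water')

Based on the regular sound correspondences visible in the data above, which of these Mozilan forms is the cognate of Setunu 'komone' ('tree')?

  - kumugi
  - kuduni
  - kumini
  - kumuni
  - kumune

fezomve ~ fizumvi, momgob ~ mumgub — Setunu o corresponds to Mozilan u after a consonant, before a nasal.
yoneku ~ yuniku — Setunu o corresponds to Mozilan u after a consonant, before a nasal.
fezomve ~ fizumvi, bibe ~ bibi — Setunu e corresponds to Mozilan i word-finally.
Applying these to Setunu 'komone':
  komone → kumone   (o→u after a consonant, before a nasal)
  kumone → kumune   (o→u after a consonant, before a nasal)
  kumune → kumuni   (e→i word-finally)
So the Mozilan cognate is 'kumuni'.

kumuni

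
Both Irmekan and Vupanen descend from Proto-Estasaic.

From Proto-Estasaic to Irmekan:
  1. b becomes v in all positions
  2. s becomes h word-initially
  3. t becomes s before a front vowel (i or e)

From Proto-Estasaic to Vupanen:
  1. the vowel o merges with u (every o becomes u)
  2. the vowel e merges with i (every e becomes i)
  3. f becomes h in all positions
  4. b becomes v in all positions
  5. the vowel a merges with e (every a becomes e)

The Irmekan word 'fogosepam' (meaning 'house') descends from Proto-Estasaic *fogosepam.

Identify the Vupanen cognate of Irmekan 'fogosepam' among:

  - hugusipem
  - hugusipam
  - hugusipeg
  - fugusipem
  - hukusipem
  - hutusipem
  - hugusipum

hugusipem

Vupanen: *fogosepam
  fogosepam → fugusepam   [vowel merger]
  fugusepam → fugusipam   [vowel merger]
  fugusipam → hugusipam   [unconditioned shift]
  hugusipam (rule 4 does not apply)
  hugusipam → hugusipem   [vowel merger]
  giving Vupanen hugusipem.
Among the options, 'hugusipem' alone shows every Vupanen change applied in order.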